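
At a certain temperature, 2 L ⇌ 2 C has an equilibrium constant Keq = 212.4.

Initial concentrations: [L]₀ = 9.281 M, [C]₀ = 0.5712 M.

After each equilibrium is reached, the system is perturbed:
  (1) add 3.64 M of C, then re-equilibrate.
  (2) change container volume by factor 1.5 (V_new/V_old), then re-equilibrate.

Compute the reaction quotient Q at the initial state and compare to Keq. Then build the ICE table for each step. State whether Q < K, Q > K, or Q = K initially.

Q₀ = 0.003788; Q < K (proceeds forward)

Q₀ = 0.003788 vs Keq = 212.4 ⇒ Q<K, forward
Step 1:
                   L          C
  init         9.281     0.5712
  Δ           -8.648      8.648
  eq          0.6326       9.22
  solve Keq expr → x = 4.324; check Q = 212.4
Then add 3.64 M of C.
Step 2:
                   L          C
  init        0.6326      12.86
  Δ           0.2337    -0.2337
  eq          0.8663      12.63
  solve Keq expr → x = -0.1169; check Q = 212.4
Then change container volume by factor 1.5 (V_new/V_old).
Step 3:
                   L          C
  init        0.5776      8.417
  Δ                0          0
  eq          0.5776      8.417
  solve Keq expr → x = 0; check Q = 212.4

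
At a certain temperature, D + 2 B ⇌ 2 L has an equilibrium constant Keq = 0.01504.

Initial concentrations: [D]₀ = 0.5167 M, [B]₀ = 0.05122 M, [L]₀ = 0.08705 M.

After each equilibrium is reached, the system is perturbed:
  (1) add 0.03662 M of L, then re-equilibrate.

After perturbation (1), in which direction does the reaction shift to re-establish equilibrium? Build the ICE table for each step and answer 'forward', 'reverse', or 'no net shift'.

Q₀ = 5.59 vs Keq = 0.01504 ⇒ Q>K, reverse
Step 1:
                  D         B         L
  Initial    0.5167   0.05122   0.08705
  Change    0.03774   0.07548  -0.07548
  Equil      0.5544    0.1267   0.01157
  solve Keq expr → x = -0.03774; check Q = 0.01504
Then add 0.03662 M of L.
Step 2:
                  D         B         L
  Initial    0.5544    0.1267   0.04819
  Change    0.01668   0.03336  -0.03336
  Equil      0.5711    0.1601   0.01483
  solve Keq expr → x = -0.01668; check Q = 0.01504

Direction: reverse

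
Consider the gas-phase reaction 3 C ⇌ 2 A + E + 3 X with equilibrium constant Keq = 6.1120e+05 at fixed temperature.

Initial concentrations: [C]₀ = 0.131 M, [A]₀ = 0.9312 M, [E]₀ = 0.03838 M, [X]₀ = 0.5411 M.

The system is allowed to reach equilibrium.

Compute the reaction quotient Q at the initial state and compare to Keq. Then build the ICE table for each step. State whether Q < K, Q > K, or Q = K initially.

Q₀ = 2.345; Q < K (proceeds forward)

Q₀ = 2.345 vs Keq = 6.1120e+05 ⇒ Q<K, forward
Step 1:
                  C         A         E         X
  init        0.131    0.9312   0.03838    0.5411
  Δ         -0.1276   0.08504   0.04252    0.1276
  eq       0.003444     1.016    0.0809    0.6687
  solve Keq expr → x = 0.04252; check Q = 6.1120e+05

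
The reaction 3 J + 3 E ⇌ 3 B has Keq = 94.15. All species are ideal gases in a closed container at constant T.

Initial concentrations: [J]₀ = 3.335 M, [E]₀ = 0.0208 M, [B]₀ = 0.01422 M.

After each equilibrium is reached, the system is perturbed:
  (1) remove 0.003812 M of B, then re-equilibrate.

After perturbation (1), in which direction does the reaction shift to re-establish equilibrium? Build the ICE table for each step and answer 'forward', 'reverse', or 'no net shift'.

Direction: forward

Q₀ = 0.008614 vs Keq = 94.15 ⇒ Q<K, forward
Step 1:
                    J           E           B
  I             3.335      0.0208     0.01422
  C          -0.01862    -0.01862     0.01862
  E             3.316    0.002177     0.03284
  solve Keq expr → x = 0.006208; check Q = 94.15
Then remove 0.003812 M of B.
Step 2:
                    J           E           B
  I             3.316    0.002177     0.02903
  C       -2.3683e-04 -2.3683e-04  2.3683e-04
  E             3.316     0.00194     0.02927
  solve Keq expr → x = 7.8944e-05; check Q = 94.15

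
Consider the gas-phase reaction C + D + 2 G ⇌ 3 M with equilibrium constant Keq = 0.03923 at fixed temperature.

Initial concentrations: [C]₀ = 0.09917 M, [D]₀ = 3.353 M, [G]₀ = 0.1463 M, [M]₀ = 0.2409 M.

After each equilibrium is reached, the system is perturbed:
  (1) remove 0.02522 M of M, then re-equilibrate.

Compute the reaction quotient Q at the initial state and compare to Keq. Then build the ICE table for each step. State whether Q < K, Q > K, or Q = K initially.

Q₀ = 1.964; Q > K (proceeds reverse)

Q₀ = 1.964 vs Keq = 0.03923 ⇒ Q>K, reverse
Step 1:
                    C           D           G           M
  Initial     0.09917       3.353      0.1463      0.2409
  Change      0.04592     0.04592     0.09184     -0.1378
  Equil        0.1451       3.399      0.2381      0.1031
  solve Keq expr → x = -0.04592; check Q = 0.03923
Then remove 0.02522 M of M.
Step 2:
                    C           D           G           M
  Initial      0.1451       3.399      0.2381     0.07792
  Change    -0.006595   -0.006595    -0.01319     0.01978
  Equil        0.1385       3.392       0.225      0.0977
  solve Keq expr → x = 0.006595; check Q = 0.03923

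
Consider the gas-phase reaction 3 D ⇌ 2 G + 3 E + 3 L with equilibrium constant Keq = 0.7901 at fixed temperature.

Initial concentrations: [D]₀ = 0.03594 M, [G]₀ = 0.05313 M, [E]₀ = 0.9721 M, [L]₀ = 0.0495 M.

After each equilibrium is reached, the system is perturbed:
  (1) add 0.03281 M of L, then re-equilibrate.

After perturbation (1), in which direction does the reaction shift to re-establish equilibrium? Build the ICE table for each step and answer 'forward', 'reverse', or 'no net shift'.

Direction: reverse

Q₀ = 0.006775 vs Keq = 0.7901 ⇒ Q<K, forward
Step 1:
                    D           G           E           L
  init        0.03594     0.05313      0.9721      0.0495
  Δ          -0.02291     0.01527     0.02291     0.02291
  eq          0.01303      0.0684       0.995     0.07241
  solve Keq expr → x = 0.007635; check Q = 0.7901
Then add 0.03281 M of L.
Step 2:
                    D           G           E           L
  init        0.01303      0.0684       0.995      0.1052
  Δ          0.004487   -0.002991   -0.004487   -0.004487
  eq          0.01752     0.06541      0.9905      0.1007
  solve Keq expr → x = -0.001496; check Q = 0.7901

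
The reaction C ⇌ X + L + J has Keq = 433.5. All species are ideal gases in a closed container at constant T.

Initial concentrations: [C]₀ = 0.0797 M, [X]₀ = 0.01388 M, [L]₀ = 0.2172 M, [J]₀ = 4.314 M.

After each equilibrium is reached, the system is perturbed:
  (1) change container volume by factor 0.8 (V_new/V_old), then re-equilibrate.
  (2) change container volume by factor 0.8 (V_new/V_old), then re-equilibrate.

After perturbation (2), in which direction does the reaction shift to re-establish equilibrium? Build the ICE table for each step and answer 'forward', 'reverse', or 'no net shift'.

Direction: reverse

Q₀ = 0.1632 vs Keq = 433.5 ⇒ Q<K, forward
Step 1:
                   C          X          L          J
  init        0.0797    0.01388     0.2172      4.314
  Δ         -0.07942    0.07942    0.07942    0.07942
  eq      2.8047e-04     0.0933     0.2966      4.393
  solve Keq expr → x = 0.07942; check Q = 433.5
Then change container volume by factor 0.8 (V_new/V_old).
Step 2:
                   C          X          L          J
  init    3.5059e-04     0.1166     0.3708      5.492
  Δ       1.9598e-04 -1.9598e-04 -1.9598e-04 -1.9598e-04
  eq      5.4657e-04     0.1164     0.3706      5.492
  solve Keq expr → x = -1.9598e-04; check Q = 433.5
Then change container volume by factor 0.8 (V_new/V_old).
Step 3:
                   C          X          L          J
  init    6.8321e-04     0.1455     0.4632      6.864
  Δ       3.8058e-04 -3.8058e-04 -3.8058e-04 -3.8058e-04
  eq        0.001064     0.1452     0.4628      6.864
  solve Keq expr → x = -3.8058e-04; check Q = 433.5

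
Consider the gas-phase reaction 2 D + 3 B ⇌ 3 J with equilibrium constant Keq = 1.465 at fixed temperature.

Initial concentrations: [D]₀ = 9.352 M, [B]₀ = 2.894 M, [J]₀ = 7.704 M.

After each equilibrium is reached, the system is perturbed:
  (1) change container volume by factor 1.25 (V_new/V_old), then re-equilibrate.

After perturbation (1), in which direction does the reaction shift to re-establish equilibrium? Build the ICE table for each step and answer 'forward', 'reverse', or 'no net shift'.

Q₀ = 0.2157 vs Keq = 1.465 ⇒ Q<K, forward
Step 1:
                    D           B           J
  init          9.352       2.894       7.704
  Δ           -0.7077      -1.062       1.062
  eq            8.644       1.832       8.766
  solve Keq expr → x = 0.3539; check Q = 1.465
Then change container volume by factor 1.25 (V_new/V_old).
Step 2:
                    D           B           J
  init          6.915       1.466       7.012
  Δ            0.1163      0.1745     -0.1745
  eq            7.032        1.64       6.838
  solve Keq expr → x = -0.05816; check Q = 1.465

Direction: reverse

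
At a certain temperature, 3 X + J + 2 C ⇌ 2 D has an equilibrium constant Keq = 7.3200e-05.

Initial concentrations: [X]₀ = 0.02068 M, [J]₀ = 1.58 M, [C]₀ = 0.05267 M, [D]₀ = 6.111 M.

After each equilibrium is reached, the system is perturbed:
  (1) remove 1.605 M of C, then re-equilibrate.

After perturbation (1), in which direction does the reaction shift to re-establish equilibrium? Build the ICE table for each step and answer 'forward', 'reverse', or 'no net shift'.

Direction: reverse

Q₀ = 9.6336e+08 vs Keq = 7.3200e-05 ⇒ Q>K, reverse
Step 1:
                  X         J         C         D
  I         0.02068      1.58   0.05267     6.111
  C           6.967     2.322     4.645    -4.645
  E           6.988     3.902     4.697     1.466
  solve Keq expr → x = -2.322; check Q = 7.3200e-05
Then remove 1.605 M of C.
Step 2:
                  X         J         C         D
  I           6.988     3.902     3.092     1.466
  C          0.4343    0.1448    0.2895   -0.2895
  E           7.422     4.047     3.382     1.177
  solve Keq expr → x = -0.1448; check Q = 7.3200e-05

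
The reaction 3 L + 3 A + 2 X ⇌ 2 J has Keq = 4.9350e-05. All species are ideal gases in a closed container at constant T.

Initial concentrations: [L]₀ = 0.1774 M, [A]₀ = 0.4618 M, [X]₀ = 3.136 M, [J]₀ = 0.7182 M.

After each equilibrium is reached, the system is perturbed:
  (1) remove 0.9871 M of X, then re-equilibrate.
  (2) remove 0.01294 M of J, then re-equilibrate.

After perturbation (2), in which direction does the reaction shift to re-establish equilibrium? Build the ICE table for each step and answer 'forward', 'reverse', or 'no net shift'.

Direction: forward

Q₀ = 95.39 vs Keq = 4.9350e-05 ⇒ Q>K, reverse
Step 1:
                   L          A          X          J
  init        0.1774     0.4618      3.136     0.7182
  Δ           0.9892     0.9892     0.6595    -0.6595
  eq           1.167      1.451      3.795    0.05872
  solve Keq expr → x = -0.3297; check Q = 4.9350e-05
Then remove 0.9871 M of X.
Step 2:
                   L          A          X          J
  init         1.167      1.451      2.808    0.05872
  Δ          0.01959    0.01959    0.01306   -0.01306
  eq           1.186      1.471      2.821    0.04567
  solve Keq expr → x = -0.006529; check Q = 4.9350e-05
Then remove 0.01294 M of J.
Step 3:
                   L          A          X          J
  init         1.186      1.471      2.821    0.03273
  Δ         -0.01659   -0.01659   -0.01106    0.01106
  eq            1.17      1.454       2.81    0.04378
  solve Keq expr → x = 0.005529; check Q = 4.9350e-05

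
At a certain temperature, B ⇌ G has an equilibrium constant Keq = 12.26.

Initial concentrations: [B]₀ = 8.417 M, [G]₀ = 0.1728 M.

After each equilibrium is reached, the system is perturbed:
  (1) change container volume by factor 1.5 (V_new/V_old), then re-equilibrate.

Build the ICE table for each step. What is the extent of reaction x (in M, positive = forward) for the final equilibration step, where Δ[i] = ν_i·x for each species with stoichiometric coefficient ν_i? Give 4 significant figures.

x = 0 M

Q₀ = 0.02053 vs Keq = 12.26 ⇒ Q<K, forward
Step 1:
                  B         G
  init        8.417    0.1728
  Δ          -7.769     7.769
  eq         0.6478     7.942
  solve Keq expr → x = 7.769; check Q = 12.26
Then change container volume by factor 1.5 (V_new/V_old).
Step 2:
                  B         G
  init       0.4319     5.295
  Δ               0         0
  eq         0.4319     5.295
  solve Keq expr → x = 0; check Q = 12.26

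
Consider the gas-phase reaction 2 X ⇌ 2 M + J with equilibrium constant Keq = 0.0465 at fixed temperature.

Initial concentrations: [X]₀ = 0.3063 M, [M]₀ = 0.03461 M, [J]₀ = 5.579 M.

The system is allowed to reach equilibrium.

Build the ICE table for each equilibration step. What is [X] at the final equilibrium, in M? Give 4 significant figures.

[X]_eq = 0.3124 M

Q₀ = 0.07123 vs Keq = 0.0465 ⇒ Q>K, reverse
Step 1:
                  X         M         J
  init       0.3063   0.03461     5.579
  Δ        0.006083 -0.006083 -0.003042
  eq         0.3124   0.02853     5.576
  solve Keq expr → x = -0.003042; check Q = 0.0465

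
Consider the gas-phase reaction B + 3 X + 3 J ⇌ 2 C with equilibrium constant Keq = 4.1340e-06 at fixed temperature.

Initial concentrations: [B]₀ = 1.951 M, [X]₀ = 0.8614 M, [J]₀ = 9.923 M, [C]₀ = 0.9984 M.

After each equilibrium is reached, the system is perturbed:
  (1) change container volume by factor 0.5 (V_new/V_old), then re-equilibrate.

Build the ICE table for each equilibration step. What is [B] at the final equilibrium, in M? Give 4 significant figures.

Q₀ = 8.1810e-04 vs Keq = 4.1340e-06 ⇒ Q>K, reverse
Step 1:
                    B           X           J           C
  init          1.951      0.8614       9.923      0.9984
  Δ            0.3507       1.052       1.052     -0.7015
  eq            2.302       1.914       10.98      0.2969
  solve Keq expr → x = -0.3507; check Q = 4.1340e-06
Then change container volume by factor 0.5 (V_new/V_old).
Step 2:
                    B           X           J           C
  init          4.603       3.827       21.95      0.5938
  Δ           -0.4532       -1.36       -1.36      0.9064
  eq             4.15       2.468       20.59         1.5
  solve Keq expr → x = 0.4532; check Q = 4.1340e-06

[B]_eq = 4.15 M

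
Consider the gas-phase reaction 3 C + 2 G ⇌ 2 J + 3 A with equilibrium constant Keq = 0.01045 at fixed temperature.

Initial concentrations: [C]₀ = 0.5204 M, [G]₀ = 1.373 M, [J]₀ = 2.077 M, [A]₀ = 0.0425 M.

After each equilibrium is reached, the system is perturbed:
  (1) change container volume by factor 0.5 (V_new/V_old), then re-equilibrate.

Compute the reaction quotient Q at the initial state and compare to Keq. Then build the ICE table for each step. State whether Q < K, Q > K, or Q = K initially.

Q₀ = 0.001246; Q < K (proceeds forward)

Q₀ = 0.001246 vs Keq = 0.01045 ⇒ Q<K, forward
Step 1:
                  C         G         J         A
  Initial    0.5204     1.373     2.077    0.0425
  Change   -0.03627  -0.02418   0.02418   0.03627
  Equil      0.4841     1.349     2.101   0.07877
  solve Keq expr → x = 0.01209; check Q = 0.01045
Then change container volume by factor 0.5 (V_new/V_old).
Step 2:
                  C         G         J         A
  Initial    0.9683     2.698     4.202    0.1575
  Change          0         0         0         0
  Equil      0.9683     2.698     4.202    0.1575
  solve Keq expr → x = 0; check Q = 0.01045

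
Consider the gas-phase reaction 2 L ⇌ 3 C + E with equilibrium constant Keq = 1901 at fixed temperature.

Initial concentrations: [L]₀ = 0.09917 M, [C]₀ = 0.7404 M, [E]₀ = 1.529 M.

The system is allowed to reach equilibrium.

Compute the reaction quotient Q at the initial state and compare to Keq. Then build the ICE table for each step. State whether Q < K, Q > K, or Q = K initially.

Q₀ = 63.1; Q < K (proceeds forward)

Q₀ = 63.1 vs Keq = 1901 ⇒ Q<K, forward
Step 1:
                  L         C         E
  I         0.09917    0.7404     1.529
  C        -0.07647    0.1147   0.03823
  E          0.0227    0.8551     1.567
  solve Keq expr → x = 0.03823; check Q = 1901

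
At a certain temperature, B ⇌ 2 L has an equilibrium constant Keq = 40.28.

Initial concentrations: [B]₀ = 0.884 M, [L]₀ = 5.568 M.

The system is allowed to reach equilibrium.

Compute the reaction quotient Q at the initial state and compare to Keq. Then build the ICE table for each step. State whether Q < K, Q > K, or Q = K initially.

Q₀ = 35.07 vs Keq = 40.28 ⇒ Q<K, forward
Step 1:
                  B         L
  I           0.884     5.568
  C        -0.07327    0.1465
  E          0.8107     5.715
  solve Keq expr → x = 0.07327; check Q = 40.28

Q₀ = 35.07; Q < K (proceeds forward)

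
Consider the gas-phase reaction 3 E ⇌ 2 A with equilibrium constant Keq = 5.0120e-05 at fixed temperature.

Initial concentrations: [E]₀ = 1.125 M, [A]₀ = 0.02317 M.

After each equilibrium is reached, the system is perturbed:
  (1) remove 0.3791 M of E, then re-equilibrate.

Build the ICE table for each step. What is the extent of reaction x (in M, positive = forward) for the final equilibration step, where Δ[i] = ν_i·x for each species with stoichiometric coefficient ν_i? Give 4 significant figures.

Q₀ = 3.7705e-04 vs Keq = 5.0120e-05 ⇒ Q>K, reverse
Step 1:
                  E         A
  init        1.125   0.02317
  Δ         0.02171  -0.01448
  eq          1.147  0.008693
  solve Keq expr → x = -0.007238; check Q = 5.0120e-05
Then remove 0.3791 M of E.
Step 2:
                  E         A
  init       0.7676  0.008693
  Δ        0.005817 -0.003878
  eq         0.7734  0.004815
  solve Keq expr → x = -0.001939; check Q = 5.0120e-05

x = -0.001939 M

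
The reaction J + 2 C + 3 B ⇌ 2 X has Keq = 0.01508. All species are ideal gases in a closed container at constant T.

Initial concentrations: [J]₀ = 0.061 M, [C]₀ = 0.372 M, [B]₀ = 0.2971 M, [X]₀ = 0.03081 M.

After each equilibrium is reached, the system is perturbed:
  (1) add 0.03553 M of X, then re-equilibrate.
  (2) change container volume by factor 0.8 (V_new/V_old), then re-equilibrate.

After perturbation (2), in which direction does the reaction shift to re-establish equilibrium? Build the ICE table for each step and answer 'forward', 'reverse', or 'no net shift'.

Direction: forward

Q₀ = 4.288 vs Keq = 0.01508 ⇒ Q>K, reverse
Step 1:
                   J          C          B          X
  I            0.061      0.372     0.2971    0.03081
  C          0.01407    0.02815    0.04222   -0.02815
  E          0.07507     0.4001     0.3393   0.002661
  solve Keq expr → x = -0.01407; check Q = 0.01508
Then add 0.03553 M of X.
Step 2:
                   J          C          B          X
  I          0.07507     0.4001     0.3393    0.03819
  C          0.01712    0.03424    0.05135   -0.03424
  E          0.09219     0.4344     0.3907   0.003955
  solve Keq expr → x = -0.01712; check Q = 0.01508
Then change container volume by factor 0.8 (V_new/V_old).
Step 3:
                   J          C          B          X
  I           0.1152      0.543     0.4883   0.004944
  C        -0.001304  -0.002608  -0.003913   0.002608
  E           0.1139     0.5404     0.4844   0.007552
  solve Keq expr → x = 0.001304; check Q = 0.01508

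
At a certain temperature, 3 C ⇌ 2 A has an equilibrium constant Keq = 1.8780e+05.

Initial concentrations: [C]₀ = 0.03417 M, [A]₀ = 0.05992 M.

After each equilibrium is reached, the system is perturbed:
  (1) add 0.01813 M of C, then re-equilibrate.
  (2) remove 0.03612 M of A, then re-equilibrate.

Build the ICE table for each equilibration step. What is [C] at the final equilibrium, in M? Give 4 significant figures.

Q₀ = 89.99 vs Keq = 1.8780e+05 ⇒ Q<K, forward
Step 1:
                    C           A
  init        0.03417     0.05992
  Δ          -0.03091     0.02061
  eq         0.003256     0.08053
  solve Keq expr → x = 0.0103; check Q = 1.8780e+05
Then add 0.01813 M of C.
Step 2:
                    C           A
  init        0.02139     0.08053
  Δ          -0.01782     0.01188
  eq         0.003569     0.09241
  solve Keq expr → x = 0.005939; check Q = 1.8780e+05
Then remove 0.03612 M of A.
Step 3:
                    C           A
  init       0.003569     0.05629
  Δ       -9.8458e-04  6.5639e-04
  eq         0.002585     0.05694
  solve Keq expr → x = 3.2819e-04; check Q = 1.8780e+05

[C]_eq = 0.002585 M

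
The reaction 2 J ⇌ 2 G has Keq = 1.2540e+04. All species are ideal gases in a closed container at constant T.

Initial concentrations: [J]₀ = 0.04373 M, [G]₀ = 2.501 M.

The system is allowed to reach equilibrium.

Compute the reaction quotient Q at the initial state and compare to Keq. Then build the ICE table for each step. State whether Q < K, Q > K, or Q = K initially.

Q₀ = 3271; Q < K (proceeds forward)

Q₀ = 3271 vs Keq = 1.2540e+04 ⇒ Q<K, forward
Step 1:
                    J           G
  init        0.04373       2.501
  Δ          -0.02121     0.02121
  eq          0.02252       2.522
  solve Keq expr → x = 0.0106; check Q = 1.2540e+04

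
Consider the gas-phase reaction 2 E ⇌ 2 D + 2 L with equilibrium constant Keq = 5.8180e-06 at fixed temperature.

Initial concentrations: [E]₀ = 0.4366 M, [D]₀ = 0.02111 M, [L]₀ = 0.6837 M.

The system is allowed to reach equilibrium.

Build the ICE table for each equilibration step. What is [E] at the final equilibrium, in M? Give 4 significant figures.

Q₀ = 0.001093 vs Keq = 5.8180e-06 ⇒ Q>K, reverse
Step 1:
                  E         D         L
  init       0.4366   0.02111    0.6837
  Δ         0.01945  -0.01945  -0.01945
  eq         0.4561  0.001656    0.6642
  solve Keq expr → x = -0.009727; check Q = 5.8180e-06

[E]_eq = 0.4561 M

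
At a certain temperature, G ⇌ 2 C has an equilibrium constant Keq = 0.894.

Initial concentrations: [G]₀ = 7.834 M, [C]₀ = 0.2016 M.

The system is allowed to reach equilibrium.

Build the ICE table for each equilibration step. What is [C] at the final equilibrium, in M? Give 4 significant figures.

Q₀ = 0.005188 vs Keq = 0.894 ⇒ Q<K, forward
Step 1:
                   G          C
  init         7.834     0.2016
  Δ           -1.124      2.248
  eq            6.71      2.449
  solve Keq expr → x = 1.124; check Q = 0.894

[C]_eq = 2.449 M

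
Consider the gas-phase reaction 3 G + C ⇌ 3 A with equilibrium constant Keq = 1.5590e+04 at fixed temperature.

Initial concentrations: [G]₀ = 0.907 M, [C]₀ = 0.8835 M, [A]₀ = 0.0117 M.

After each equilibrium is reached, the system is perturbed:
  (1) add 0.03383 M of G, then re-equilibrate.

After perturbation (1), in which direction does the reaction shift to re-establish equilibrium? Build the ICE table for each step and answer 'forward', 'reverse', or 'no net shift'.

Direction: forward

Q₀ = 2.4296e-06 vs Keq = 1.5590e+04 ⇒ Q<K, forward
Step 1:
                   G          C          A
  Initial      0.907     0.8835     0.0117
  Change     -0.8653    -0.2884     0.8653
  Equil      0.04174     0.5951      0.877
  solve Keq expr → x = 0.2884; check Q = 1.5590e+04
Then add 0.03383 M of G.
Step 2:
                   G          C          A
  Initial    0.07557     0.5951      0.877
  Change    -0.03204   -0.01068    0.03204
  Equil      0.04352     0.5844      0.909
  solve Keq expr → x = 0.01068; check Q = 1.5590e+04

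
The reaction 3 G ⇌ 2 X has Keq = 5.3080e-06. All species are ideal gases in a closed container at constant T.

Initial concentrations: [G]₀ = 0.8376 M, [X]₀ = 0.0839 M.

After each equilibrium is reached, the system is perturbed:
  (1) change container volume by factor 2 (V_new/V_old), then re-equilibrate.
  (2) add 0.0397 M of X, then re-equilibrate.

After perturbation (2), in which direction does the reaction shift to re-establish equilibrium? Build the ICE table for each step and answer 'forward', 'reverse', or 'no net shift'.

Q₀ = 0.01198 vs Keq = 5.3080e-06 ⇒ Q>K, reverse
Step 1:
                    G           X
  I            0.8376      0.0839
  C            0.1226    -0.08173
  E            0.9602    0.002168
  solve Keq expr → x = -0.04087; check Q = 5.3080e-06
Then change container volume by factor 2 (V_new/V_old).
Step 2:
                    G           X
  I            0.4801    0.001084
  C        4.7448e-04 -3.1632e-04
  E            0.4806  7.6755e-04
  solve Keq expr → x = -1.5816e-04; check Q = 5.3080e-06
Then add 0.0397 M of X.
Step 3:
                    G           X
  I            0.4806     0.04047
  C           0.05933    -0.03955
  E            0.5399  9.1399e-04
  solve Keq expr → x = -0.01978; check Q = 5.3080e-06

Direction: reverse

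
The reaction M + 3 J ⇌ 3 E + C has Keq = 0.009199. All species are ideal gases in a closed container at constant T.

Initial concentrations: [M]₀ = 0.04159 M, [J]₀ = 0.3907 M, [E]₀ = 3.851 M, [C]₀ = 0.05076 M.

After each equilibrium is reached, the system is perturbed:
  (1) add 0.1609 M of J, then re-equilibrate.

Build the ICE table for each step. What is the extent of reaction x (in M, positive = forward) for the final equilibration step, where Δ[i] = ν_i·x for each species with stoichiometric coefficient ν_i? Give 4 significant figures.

x = 3.1666e-06 M

Q₀ = 1169 vs Keq = 0.009199 ⇒ Q>K, reverse
Step 1:
                   M          J          E          C
  Initial    0.04159     0.3907      3.851    0.05076
  Change     0.05076     0.1523    -0.1523   -0.05076
  Equil      0.09235      0.543      3.699 2.6874e-06
  solve Keq expr → x = -0.05076; check Q = 0.009199
Then add 0.1609 M of J.
Step 2:
                   M          J          E          C
  Initial    0.09235     0.7039      3.699 2.6874e-06
  Change  -3.1666e-06 -9.4997e-06 9.4997e-06 3.1666e-06
  Equil      0.09234     0.7039      3.699 5.8540e-06
  solve Keq expr → x = 3.1666e-06; check Q = 0.009199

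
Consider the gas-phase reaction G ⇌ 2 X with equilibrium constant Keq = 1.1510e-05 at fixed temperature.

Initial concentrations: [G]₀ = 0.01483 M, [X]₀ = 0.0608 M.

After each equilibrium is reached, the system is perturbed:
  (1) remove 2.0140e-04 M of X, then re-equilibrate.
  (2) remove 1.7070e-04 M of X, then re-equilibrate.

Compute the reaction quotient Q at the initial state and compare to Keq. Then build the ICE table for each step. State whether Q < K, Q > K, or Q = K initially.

Q₀ = 0.2493 vs Keq = 1.1510e-05 ⇒ Q>K, reverse
Step 1:
                    G           X
  Initial     0.01483      0.0608
  Change      0.03004    -0.06008
  Equil       0.04487  7.1865e-04
  solve Keq expr → x = -0.03004; check Q = 1.1510e-05
Then remove 2.0140e-04 M of X.
Step 2:
                    G           X
  Initial     0.04487  5.1725e-04
  Change  -1.0030e-04  2.0060e-04
  Equil       0.04477  7.1785e-04
  solve Keq expr → x = 1.0030e-04; check Q = 1.1510e-05
Then remove 1.7070e-04 M of X.
Step 3:
                    G           X
  Initial     0.04477  5.4715e-04
  Change  -8.5009e-05  1.7002e-04
  Equil       0.04469  7.1717e-04
  solve Keq expr → x = 8.5009e-05; check Q = 1.1510e-05

Q₀ = 0.2493; Q > K (proceeds reverse)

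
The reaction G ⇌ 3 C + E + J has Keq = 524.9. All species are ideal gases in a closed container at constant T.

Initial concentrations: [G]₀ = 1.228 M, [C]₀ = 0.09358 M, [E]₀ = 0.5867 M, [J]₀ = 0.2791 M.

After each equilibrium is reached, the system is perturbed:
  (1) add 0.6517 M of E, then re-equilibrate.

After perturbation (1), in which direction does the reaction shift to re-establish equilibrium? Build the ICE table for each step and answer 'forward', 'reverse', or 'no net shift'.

Direction: reverse

Q₀ = 1.0928e-04 vs Keq = 524.9 ⇒ Q<K, forward
Step 1:
                  G         C         E         J
  init        1.228   0.09358    0.5867    0.2791
  Δ          -1.073     3.218     1.073     1.073
  eq         0.1552     3.312     1.659     1.352
  solve Keq expr → x = 1.073; check Q = 524.9
Then add 0.6517 M of E.
Step 2:
                  G         C         E         J
  init       0.1552     3.312     2.311     1.352
  Δ          0.0339   -0.1017   -0.0339   -0.0339
  eq         0.1891      3.21     2.277     1.318
  solve Keq expr → x = -0.0339; check Q = 524.9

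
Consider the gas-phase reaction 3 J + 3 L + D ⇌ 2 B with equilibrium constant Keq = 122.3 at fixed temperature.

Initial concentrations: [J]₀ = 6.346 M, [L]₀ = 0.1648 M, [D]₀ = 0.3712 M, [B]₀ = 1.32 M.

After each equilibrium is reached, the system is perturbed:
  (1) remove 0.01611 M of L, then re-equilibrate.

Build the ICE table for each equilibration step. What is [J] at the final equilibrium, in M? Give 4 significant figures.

Q₀ = 4.104 vs Keq = 122.3 ⇒ Q<K, forward
Step 1:
                  J         L         D         B
  init        6.346    0.1648    0.3712      1.32
  Δ         -0.1069   -0.1069  -0.03563   0.07126
  eq          6.239   0.05791    0.3356     1.391
  solve Keq expr → x = 0.03563; check Q = 122.3
Then remove 0.01611 M of L.
Step 2:
                  J         L         D         B
  init        6.239    0.0418    0.3356     1.391
  Δ         0.01539   0.01539  0.005131  -0.01026
  eq          6.255   0.05719    0.3407     1.381
  solve Keq expr → x = -0.005131; check Q = 122.3

[J]_eq = 6.255 M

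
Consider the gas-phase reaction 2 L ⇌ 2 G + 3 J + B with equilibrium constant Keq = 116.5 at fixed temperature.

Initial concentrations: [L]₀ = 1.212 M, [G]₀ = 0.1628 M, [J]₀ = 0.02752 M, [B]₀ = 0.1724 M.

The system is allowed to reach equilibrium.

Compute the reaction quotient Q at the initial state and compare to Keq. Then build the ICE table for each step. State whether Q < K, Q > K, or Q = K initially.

Q₀ = 6.4832e-08 vs Keq = 116.5 ⇒ Q<K, forward
Step 1:
                    L           G           J           B
  I             1.212      0.1628     0.02752      0.1724
  C            -1.031       1.031       1.546      0.5154
  E            0.1811       1.194       1.574      0.6878
  solve Keq expr → x = 0.5154; check Q = 116.5

Q₀ = 6.4832e-08; Q < K (proceeds forward)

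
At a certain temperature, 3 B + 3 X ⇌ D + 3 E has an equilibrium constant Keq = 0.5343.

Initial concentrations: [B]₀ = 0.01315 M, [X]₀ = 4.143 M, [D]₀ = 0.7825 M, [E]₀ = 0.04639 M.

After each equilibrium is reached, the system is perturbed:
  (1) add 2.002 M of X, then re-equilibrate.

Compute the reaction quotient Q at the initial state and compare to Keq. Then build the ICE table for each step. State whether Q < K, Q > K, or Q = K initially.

Q₀ = 0.4831 vs Keq = 0.5343 ⇒ Q<K, forward
Step 1:
                  B         X         D         E
  I         0.01315     4.143    0.7825   0.04639
  C       -3.3951e-04 -3.3951e-04 1.1317e-04 3.3951e-04
  E         0.01281     4.143    0.7826   0.04673
  solve Keq expr → x = 1.1317e-04; check Q = 0.5343
Then add 2.002 M of X.
Step 2:
                  B         X         D         E
  I         0.01281     6.145    0.7826   0.04673
  C       -0.003514 -0.003514  0.001171  0.003514
  E        0.009296     6.141    0.7838   0.05024
  solve Keq expr → x = 0.001171; check Q = 0.5343

Q₀ = 0.4831; Q < K (proceeds forward)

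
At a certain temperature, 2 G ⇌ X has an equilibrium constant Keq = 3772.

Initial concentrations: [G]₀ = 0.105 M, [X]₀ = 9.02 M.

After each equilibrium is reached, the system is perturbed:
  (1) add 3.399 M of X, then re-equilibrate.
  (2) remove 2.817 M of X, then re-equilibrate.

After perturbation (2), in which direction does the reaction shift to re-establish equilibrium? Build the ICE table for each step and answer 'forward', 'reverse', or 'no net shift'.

Direction: forward

Q₀ = 818.1 vs Keq = 3772 ⇒ Q<K, forward
Step 1:
                    G           X
  I             0.105        9.02
  C          -0.05602     0.02801
  E           0.04898       9.048
  solve Keq expr → x = 0.02801; check Q = 3772
Then add 3.399 M of X.
Step 2:
                    G           X
  I           0.04898       12.45
  C          0.008458   -0.004229
  E           0.05743       12.44
  solve Keq expr → x = -0.004229; check Q = 3772
Then remove 2.817 M of X.
Step 3:
                    G           X
  I           0.05743       9.626
  C         -0.006909    0.003455
  E           0.05053       9.629
  solve Keq expr → x = 0.003455; check Q = 3772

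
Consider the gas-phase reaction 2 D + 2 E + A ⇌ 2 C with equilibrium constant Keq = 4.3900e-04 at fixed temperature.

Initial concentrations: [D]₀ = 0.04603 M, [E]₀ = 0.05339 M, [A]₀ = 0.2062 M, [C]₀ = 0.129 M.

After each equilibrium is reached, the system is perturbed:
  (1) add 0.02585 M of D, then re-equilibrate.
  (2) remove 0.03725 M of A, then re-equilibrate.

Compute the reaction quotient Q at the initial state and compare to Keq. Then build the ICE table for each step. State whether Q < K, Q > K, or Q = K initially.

Q₀ = 1.3363e+04; Q > K (proceeds reverse)

Q₀ = 1.3363e+04 vs Keq = 4.3900e-04 ⇒ Q>K, reverse
Step 1:
                  D         E         A         C
  I         0.04603   0.05339    0.2062     0.129
  C          0.1287    0.1287   0.06433   -0.1287
  E          0.1747     0.182    0.2705 3.4655e-04
  solve Keq expr → x = -0.06433; check Q = 4.3900e-04
Then add 0.02585 M of D.
Step 2:
                  D         E         A         C
  I          0.2005     0.182    0.2705 3.4655e-04
  C       -5.1051e-05 -5.1051e-05 -2.5526e-05 5.1051e-05
  E          0.2005     0.182    0.2705 3.9760e-04
  solve Keq expr → x = 2.5526e-05; check Q = 4.3900e-04
Then remove 0.03725 M of A.
Step 3:
                  D         E         A         C
  I          0.2005     0.182    0.2333 3.9760e-04
  C       2.8269e-05 2.8269e-05 1.4135e-05 -2.8269e-05
  E          0.2005     0.182    0.2333 3.6933e-04
  solve Keq expr → x = -1.4135e-05; check Q = 4.3900e-04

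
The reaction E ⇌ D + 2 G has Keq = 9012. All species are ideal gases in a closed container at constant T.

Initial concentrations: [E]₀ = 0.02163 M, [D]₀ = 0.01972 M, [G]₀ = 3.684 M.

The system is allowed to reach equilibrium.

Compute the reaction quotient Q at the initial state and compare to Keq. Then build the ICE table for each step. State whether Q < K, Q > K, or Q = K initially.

Q₀ = 12.37; Q < K (proceeds forward)

Q₀ = 12.37 vs Keq = 9012 ⇒ Q<K, forward
Step 1:
                   E          D          G
  Initial    0.02163    0.01972      3.684
  Change    -0.02157    0.02157    0.04313
  Equil   6.3641e-05    0.04129      3.727
  solve Keq expr → x = 0.02157; check Q = 9012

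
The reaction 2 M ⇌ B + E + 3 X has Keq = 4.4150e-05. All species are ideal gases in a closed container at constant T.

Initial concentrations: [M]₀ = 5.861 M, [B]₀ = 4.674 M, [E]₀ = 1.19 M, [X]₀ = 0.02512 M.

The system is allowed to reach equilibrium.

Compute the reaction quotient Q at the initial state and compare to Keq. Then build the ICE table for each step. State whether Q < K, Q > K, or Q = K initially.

Q₀ = 2.5666e-06; Q < K (proceeds forward)

Q₀ = 2.5666e-06 vs Keq = 4.4150e-05 ⇒ Q<K, forward
Step 1:
                    M           B           E           X
  init          5.861       4.674        1.19     0.02512
  Δ          -0.02616     0.01308     0.01308     0.03924
  eq            5.835       4.687       1.203     0.06436
  solve Keq expr → x = 0.01308; check Q = 4.4150e-05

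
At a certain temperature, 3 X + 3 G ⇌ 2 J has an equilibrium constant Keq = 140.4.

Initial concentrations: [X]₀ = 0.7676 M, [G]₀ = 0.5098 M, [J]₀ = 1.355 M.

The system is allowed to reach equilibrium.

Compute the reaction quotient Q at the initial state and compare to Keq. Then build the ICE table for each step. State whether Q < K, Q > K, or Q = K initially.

Q₀ = 30.64 vs Keq = 140.4 ⇒ Q<K, forward
Step 1:
                    X           G           J
  I            0.7676      0.5098       1.355
  C           -0.1269     -0.1269     0.08461
  E            0.6407      0.3829        1.44
  solve Keq expr → x = 0.04231; check Q = 140.4

Q₀ = 30.64; Q < K (proceeds forward)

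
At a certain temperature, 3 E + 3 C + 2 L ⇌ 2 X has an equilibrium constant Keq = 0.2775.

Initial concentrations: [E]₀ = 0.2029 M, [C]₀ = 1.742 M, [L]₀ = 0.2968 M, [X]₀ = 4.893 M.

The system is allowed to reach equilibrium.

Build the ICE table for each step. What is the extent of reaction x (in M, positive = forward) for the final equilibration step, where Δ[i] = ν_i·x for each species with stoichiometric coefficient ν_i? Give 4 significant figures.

x = -0.3765 M

Q₀ = 6155 vs Keq = 0.2775 ⇒ Q>K, reverse
Step 1:
                  E         C         L         X
  I          0.2029     1.742    0.2968     4.893
  C            1.13      1.13    0.7531   -0.7531
  E           1.333     2.872      1.05      4.14
  solve Keq expr → x = -0.3765; check Q = 0.2775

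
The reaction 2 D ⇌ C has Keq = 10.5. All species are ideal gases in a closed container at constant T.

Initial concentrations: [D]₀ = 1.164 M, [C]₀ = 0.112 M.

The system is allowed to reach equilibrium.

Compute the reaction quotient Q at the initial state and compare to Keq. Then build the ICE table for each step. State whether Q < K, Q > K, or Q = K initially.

Q₀ = 0.08266 vs Keq = 10.5 ⇒ Q<K, forward
Step 1:
                   D          C
  I            1.164      0.112
  C          -0.9296     0.4648
  E           0.2344     0.5768
  solve Keq expr → x = 0.4648; check Q = 10.5

Q₀ = 0.08266; Q < K (proceeds forward)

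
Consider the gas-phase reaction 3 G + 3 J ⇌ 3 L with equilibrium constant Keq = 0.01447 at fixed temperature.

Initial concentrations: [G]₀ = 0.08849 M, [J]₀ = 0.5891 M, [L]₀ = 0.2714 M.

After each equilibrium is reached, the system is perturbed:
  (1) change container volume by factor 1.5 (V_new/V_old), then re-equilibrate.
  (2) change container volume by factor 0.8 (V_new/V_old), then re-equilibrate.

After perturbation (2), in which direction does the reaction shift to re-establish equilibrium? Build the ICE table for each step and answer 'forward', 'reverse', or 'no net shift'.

Q₀ = 141.1 vs Keq = 0.01447 ⇒ Q>K, reverse
Step 1:
                    G           J           L
  init        0.08849      0.5891      0.2714
  Δ            0.2126      0.2126     -0.2126
  eq           0.3011      0.8017     0.05882
  solve Keq expr → x = -0.07086; check Q = 0.01447
Then change container volume by factor 1.5 (V_new/V_old).
Step 2:
                    G           J           L
  init         0.2007      0.5345     0.03921
  Δ           0.01106     0.01106    -0.01106
  eq           0.2118      0.5455     0.02815
  solve Keq expr → x = -0.003686; check Q = 0.01447
Then change container volume by factor 0.8 (V_new/V_old).
Step 3:
                    G           J           L
  init         0.2647      0.6819     0.03519
  Δ         -0.007159   -0.007159    0.007159
  eq           0.2576      0.6747     0.04235
  solve Keq expr → x = 0.002386; check Q = 0.01447

Direction: forward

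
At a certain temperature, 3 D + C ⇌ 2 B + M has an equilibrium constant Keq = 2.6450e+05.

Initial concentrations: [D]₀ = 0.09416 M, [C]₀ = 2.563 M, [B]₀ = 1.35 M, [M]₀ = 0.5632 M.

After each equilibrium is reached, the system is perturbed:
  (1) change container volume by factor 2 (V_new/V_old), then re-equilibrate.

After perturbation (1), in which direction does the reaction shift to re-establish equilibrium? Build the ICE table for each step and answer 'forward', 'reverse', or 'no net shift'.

Direction: reverse

Q₀ = 479.7 vs Keq = 2.6450e+05 ⇒ Q<K, forward
Step 1:
                   D          C          B          M
  Initial    0.09416      2.563       1.35     0.5632
  Change    -0.08214   -0.02738    0.05476    0.02738
  Equil      0.01202      2.536      1.405     0.5906
  solve Keq expr → x = 0.02738; check Q = 2.6450e+05
Then change container volume by factor 2 (V_new/V_old).
Step 2:
                   D          C          B          M
  Initial   0.006011      1.268     0.7024     0.2953
  Change     0.00155 5.1652e-04  -0.001033 -5.1652e-04
  Equil     0.007561      1.268     0.7013     0.2948
  solve Keq expr → x = -5.1652e-04; check Q = 2.6450e+05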